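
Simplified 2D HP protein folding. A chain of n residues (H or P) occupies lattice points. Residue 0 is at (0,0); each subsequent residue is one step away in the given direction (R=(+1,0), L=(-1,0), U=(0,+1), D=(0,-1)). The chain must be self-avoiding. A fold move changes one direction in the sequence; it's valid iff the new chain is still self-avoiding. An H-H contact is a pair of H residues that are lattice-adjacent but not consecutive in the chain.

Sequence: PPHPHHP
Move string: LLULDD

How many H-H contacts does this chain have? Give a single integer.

Positions: [(0, 0), (-1, 0), (-2, 0), (-2, 1), (-3, 1), (-3, 0), (-3, -1)]
H-H contact: residue 2 @(-2,0) - residue 5 @(-3, 0)

Answer: 1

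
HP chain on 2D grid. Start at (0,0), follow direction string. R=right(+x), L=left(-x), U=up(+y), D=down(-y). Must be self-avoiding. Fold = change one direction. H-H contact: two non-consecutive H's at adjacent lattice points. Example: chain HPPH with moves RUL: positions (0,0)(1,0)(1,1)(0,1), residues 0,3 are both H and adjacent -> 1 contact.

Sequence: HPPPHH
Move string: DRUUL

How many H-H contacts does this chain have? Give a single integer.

Answer: 1

Derivation:
Positions: [(0, 0), (0, -1), (1, -1), (1, 0), (1, 1), (0, 1)]
H-H contact: residue 0 @(0,0) - residue 5 @(0, 1)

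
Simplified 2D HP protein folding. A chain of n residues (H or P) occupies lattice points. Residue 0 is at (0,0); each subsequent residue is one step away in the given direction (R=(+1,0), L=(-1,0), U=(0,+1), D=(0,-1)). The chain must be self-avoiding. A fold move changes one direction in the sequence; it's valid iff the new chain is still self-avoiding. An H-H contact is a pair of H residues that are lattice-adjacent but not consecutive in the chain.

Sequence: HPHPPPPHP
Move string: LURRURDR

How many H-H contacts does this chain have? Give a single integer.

Positions: [(0, 0), (-1, 0), (-1, 1), (0, 1), (1, 1), (1, 2), (2, 2), (2, 1), (3, 1)]
No H-H contacts found.

Answer: 0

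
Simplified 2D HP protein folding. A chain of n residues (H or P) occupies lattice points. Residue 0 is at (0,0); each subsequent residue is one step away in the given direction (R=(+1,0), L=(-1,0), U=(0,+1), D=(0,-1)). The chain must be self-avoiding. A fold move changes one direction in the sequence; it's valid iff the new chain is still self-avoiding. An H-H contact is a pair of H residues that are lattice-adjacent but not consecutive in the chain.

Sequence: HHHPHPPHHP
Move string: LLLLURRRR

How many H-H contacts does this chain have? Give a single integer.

Answer: 2

Derivation:
Positions: [(0, 0), (-1, 0), (-2, 0), (-3, 0), (-4, 0), (-4, 1), (-3, 1), (-2, 1), (-1, 1), (0, 1)]
H-H contact: residue 1 @(-1,0) - residue 8 @(-1, 1)
H-H contact: residue 2 @(-2,0) - residue 7 @(-2, 1)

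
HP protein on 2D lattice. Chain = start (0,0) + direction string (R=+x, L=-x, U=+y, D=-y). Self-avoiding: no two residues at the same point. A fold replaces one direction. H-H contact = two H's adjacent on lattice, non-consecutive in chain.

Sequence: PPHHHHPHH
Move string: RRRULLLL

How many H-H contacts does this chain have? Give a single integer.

Answer: 1

Derivation:
Positions: [(0, 0), (1, 0), (2, 0), (3, 0), (3, 1), (2, 1), (1, 1), (0, 1), (-1, 1)]
H-H contact: residue 2 @(2,0) - residue 5 @(2, 1)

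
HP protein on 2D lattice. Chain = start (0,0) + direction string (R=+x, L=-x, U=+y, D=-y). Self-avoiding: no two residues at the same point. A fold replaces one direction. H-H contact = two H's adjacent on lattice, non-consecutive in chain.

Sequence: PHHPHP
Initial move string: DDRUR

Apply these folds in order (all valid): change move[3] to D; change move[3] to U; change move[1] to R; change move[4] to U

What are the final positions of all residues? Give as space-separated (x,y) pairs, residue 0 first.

Initial moves: DDRUR
Fold: move[3]->D => DDRDR (positions: [(0, 0), (0, -1), (0, -2), (1, -2), (1, -3), (2, -3)])
Fold: move[3]->U => DDRUR (positions: [(0, 0), (0, -1), (0, -2), (1, -2), (1, -1), (2, -1)])
Fold: move[1]->R => DRRUR (positions: [(0, 0), (0, -1), (1, -1), (2, -1), (2, 0), (3, 0)])
Fold: move[4]->U => DRRUU (positions: [(0, 0), (0, -1), (1, -1), (2, -1), (2, 0), (2, 1)])

Answer: (0,0) (0,-1) (1,-1) (2,-1) (2,0) (2,1)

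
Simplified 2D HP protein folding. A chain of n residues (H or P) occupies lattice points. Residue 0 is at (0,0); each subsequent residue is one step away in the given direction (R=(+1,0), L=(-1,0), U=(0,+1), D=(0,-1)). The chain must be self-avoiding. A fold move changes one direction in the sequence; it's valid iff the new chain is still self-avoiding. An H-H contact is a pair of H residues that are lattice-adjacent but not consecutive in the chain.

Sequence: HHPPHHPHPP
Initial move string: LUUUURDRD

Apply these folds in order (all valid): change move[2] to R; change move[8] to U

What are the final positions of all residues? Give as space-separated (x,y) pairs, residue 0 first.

Initial moves: LUUUURDRD
Fold: move[2]->R => LURUURDRD (positions: [(0, 0), (-1, 0), (-1, 1), (0, 1), (0, 2), (0, 3), (1, 3), (1, 2), (2, 2), (2, 1)])
Fold: move[8]->U => LURUURDRU (positions: [(0, 0), (-1, 0), (-1, 1), (0, 1), (0, 2), (0, 3), (1, 3), (1, 2), (2, 2), (2, 3)])

Answer: (0,0) (-1,0) (-1,1) (0,1) (0,2) (0,3) (1,3) (1,2) (2,2) (2,3)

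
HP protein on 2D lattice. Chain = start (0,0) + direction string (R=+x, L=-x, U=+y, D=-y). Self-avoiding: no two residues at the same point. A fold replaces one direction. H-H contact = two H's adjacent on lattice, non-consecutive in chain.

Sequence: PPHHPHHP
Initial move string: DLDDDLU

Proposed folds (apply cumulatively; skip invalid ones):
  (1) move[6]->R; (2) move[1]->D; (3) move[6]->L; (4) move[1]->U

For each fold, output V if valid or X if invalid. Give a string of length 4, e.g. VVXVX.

Initial: DLDDDLU -> [(0, 0), (0, -1), (-1, -1), (-1, -2), (-1, -3), (-1, -4), (-2, -4), (-2, -3)]
Fold 1: move[6]->R => DLDDDLR INVALID (collision), skipped
Fold 2: move[1]->D => DDDDDLU VALID
Fold 3: move[6]->L => DDDDDLL VALID
Fold 4: move[1]->U => DUDDDLL INVALID (collision), skipped

Answer: XVVX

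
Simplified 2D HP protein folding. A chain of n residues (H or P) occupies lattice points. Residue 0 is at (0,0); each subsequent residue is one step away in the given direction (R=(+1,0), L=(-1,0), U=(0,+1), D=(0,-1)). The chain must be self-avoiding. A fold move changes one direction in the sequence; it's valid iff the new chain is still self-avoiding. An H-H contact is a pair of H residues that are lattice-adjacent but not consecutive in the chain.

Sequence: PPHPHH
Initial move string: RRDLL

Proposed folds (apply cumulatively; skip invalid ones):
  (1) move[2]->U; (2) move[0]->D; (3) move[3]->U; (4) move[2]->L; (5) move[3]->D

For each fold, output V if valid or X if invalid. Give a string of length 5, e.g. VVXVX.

Initial: RRDLL -> [(0, 0), (1, 0), (2, 0), (2, -1), (1, -1), (0, -1)]
Fold 1: move[2]->U => RRULL VALID
Fold 2: move[0]->D => DRULL INVALID (collision), skipped
Fold 3: move[3]->U => RRUUL VALID
Fold 4: move[2]->L => RRLUL INVALID (collision), skipped
Fold 5: move[3]->D => RRUDL INVALID (collision), skipped

Answer: VXVXX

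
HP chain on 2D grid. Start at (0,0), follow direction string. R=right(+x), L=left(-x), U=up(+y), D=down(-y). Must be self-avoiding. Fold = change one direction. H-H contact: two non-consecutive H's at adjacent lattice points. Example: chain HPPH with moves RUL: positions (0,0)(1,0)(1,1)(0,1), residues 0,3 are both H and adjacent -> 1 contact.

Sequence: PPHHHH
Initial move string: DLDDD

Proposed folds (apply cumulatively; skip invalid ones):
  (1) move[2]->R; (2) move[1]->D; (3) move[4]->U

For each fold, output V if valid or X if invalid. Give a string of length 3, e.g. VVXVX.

Answer: XVX

Derivation:
Initial: DLDDD -> [(0, 0), (0, -1), (-1, -1), (-1, -2), (-1, -3), (-1, -4)]
Fold 1: move[2]->R => DLRDD INVALID (collision), skipped
Fold 2: move[1]->D => DDDDD VALID
Fold 3: move[4]->U => DDDDU INVALID (collision), skipped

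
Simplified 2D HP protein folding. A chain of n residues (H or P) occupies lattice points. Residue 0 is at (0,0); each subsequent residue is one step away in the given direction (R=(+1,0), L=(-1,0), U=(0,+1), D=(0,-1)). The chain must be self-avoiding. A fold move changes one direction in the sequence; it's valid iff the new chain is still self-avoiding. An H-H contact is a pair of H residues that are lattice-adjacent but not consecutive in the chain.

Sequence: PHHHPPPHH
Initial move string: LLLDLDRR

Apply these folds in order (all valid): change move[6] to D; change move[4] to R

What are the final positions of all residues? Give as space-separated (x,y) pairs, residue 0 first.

Initial moves: LLLDLDRR
Fold: move[6]->D => LLLDLDDR (positions: [(0, 0), (-1, 0), (-2, 0), (-3, 0), (-3, -1), (-4, -1), (-4, -2), (-4, -3), (-3, -3)])
Fold: move[4]->R => LLLDRDDR (positions: [(0, 0), (-1, 0), (-2, 0), (-3, 0), (-3, -1), (-2, -1), (-2, -2), (-2, -3), (-1, -3)])

Answer: (0,0) (-1,0) (-2,0) (-3,0) (-3,-1) (-2,-1) (-2,-2) (-2,-3) (-1,-3)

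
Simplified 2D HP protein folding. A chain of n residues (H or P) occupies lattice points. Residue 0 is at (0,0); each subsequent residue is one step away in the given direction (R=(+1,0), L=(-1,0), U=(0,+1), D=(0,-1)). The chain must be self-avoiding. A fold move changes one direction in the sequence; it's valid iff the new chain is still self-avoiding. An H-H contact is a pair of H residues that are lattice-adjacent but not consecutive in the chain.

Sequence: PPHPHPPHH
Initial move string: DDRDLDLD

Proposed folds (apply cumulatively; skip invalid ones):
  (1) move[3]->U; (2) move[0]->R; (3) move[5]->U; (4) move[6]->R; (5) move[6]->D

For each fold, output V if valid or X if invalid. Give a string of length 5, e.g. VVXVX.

Initial: DDRDLDLD -> [(0, 0), (0, -1), (0, -2), (1, -2), (1, -3), (0, -3), (0, -4), (-1, -4), (-1, -5)]
Fold 1: move[3]->U => DDRULDLD INVALID (collision), skipped
Fold 2: move[0]->R => RDRDLDLD VALID
Fold 3: move[5]->U => RDRDLULD INVALID (collision), skipped
Fold 4: move[6]->R => RDRDLDRD VALID
Fold 5: move[6]->D => RDRDLDDD VALID

Answer: XVXVV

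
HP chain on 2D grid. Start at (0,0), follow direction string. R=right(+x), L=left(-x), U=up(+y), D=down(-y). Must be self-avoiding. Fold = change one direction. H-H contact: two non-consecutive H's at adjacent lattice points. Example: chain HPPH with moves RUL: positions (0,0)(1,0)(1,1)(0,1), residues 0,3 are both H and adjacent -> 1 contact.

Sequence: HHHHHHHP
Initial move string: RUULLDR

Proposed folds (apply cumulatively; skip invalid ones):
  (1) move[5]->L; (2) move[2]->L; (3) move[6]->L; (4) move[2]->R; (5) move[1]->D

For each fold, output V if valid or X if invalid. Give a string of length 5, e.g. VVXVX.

Answer: XVVXV

Derivation:
Initial: RUULLDR -> [(0, 0), (1, 0), (1, 1), (1, 2), (0, 2), (-1, 2), (-1, 1), (0, 1)]
Fold 1: move[5]->L => RUULLLR INVALID (collision), skipped
Fold 2: move[2]->L => RULLLDR VALID
Fold 3: move[6]->L => RULLLDL VALID
Fold 4: move[2]->R => RURLLDL INVALID (collision), skipped
Fold 5: move[1]->D => RDLLLDL VALID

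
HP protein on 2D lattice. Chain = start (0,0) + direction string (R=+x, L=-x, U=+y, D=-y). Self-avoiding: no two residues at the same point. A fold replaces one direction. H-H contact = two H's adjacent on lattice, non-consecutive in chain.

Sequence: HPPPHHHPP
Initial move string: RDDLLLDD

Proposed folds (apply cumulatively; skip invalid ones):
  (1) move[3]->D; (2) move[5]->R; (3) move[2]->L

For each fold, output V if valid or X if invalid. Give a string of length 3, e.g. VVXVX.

Answer: VXV

Derivation:
Initial: RDDLLLDD -> [(0, 0), (1, 0), (1, -1), (1, -2), (0, -2), (-1, -2), (-2, -2), (-2, -3), (-2, -4)]
Fold 1: move[3]->D => RDDDLLDD VALID
Fold 2: move[5]->R => RDDDLRDD INVALID (collision), skipped
Fold 3: move[2]->L => RDLDLLDD VALID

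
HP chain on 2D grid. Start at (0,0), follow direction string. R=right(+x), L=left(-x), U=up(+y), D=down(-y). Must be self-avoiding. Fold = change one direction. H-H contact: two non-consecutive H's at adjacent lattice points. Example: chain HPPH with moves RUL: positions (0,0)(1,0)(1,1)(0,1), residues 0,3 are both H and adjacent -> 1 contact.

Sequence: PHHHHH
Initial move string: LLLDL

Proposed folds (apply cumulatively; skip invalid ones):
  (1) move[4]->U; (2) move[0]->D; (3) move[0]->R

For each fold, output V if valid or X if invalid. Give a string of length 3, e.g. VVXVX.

Answer: XVX

Derivation:
Initial: LLLDL -> [(0, 0), (-1, 0), (-2, 0), (-3, 0), (-3, -1), (-4, -1)]
Fold 1: move[4]->U => LLLDU INVALID (collision), skipped
Fold 2: move[0]->D => DLLDL VALID
Fold 3: move[0]->R => RLLDL INVALID (collision), skipped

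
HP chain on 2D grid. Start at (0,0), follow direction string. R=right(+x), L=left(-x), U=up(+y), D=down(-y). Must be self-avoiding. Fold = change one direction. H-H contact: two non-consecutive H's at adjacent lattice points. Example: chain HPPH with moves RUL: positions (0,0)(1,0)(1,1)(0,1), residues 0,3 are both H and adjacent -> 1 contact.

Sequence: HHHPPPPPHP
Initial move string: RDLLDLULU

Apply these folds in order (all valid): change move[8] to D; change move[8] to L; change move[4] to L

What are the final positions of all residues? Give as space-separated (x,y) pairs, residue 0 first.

Answer: (0,0) (1,0) (1,-1) (0,-1) (-1,-1) (-2,-1) (-3,-1) (-3,0) (-4,0) (-5,0)

Derivation:
Initial moves: RDLLDLULU
Fold: move[8]->D => RDLLDLULD (positions: [(0, 0), (1, 0), (1, -1), (0, -1), (-1, -1), (-1, -2), (-2, -2), (-2, -1), (-3, -1), (-3, -2)])
Fold: move[8]->L => RDLLDLULL (positions: [(0, 0), (1, 0), (1, -1), (0, -1), (-1, -1), (-1, -2), (-2, -2), (-2, -1), (-3, -1), (-4, -1)])
Fold: move[4]->L => RDLLLLULL (positions: [(0, 0), (1, 0), (1, -1), (0, -1), (-1, -1), (-2, -1), (-3, -1), (-3, 0), (-4, 0), (-5, 0)])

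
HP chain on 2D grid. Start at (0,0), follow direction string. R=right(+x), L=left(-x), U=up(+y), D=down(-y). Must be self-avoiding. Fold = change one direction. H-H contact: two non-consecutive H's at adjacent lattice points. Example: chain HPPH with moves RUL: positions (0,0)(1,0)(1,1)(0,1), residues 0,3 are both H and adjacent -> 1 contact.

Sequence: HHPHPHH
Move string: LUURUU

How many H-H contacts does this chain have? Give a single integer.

Answer: 0

Derivation:
Positions: [(0, 0), (-1, 0), (-1, 1), (-1, 2), (0, 2), (0, 3), (0, 4)]
No H-H contacts found.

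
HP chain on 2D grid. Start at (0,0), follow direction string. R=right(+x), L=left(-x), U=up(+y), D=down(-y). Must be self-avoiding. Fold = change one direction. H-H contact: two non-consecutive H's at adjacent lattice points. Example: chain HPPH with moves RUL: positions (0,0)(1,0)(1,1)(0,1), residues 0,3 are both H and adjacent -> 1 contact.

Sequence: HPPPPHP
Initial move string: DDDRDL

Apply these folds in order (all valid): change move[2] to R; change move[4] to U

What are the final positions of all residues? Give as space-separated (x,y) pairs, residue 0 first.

Answer: (0,0) (0,-1) (0,-2) (1,-2) (2,-2) (2,-1) (1,-1)

Derivation:
Initial moves: DDDRDL
Fold: move[2]->R => DDRRDL (positions: [(0, 0), (0, -1), (0, -2), (1, -2), (2, -2), (2, -3), (1, -3)])
Fold: move[4]->U => DDRRUL (positions: [(0, 0), (0, -1), (0, -2), (1, -2), (2, -2), (2, -1), (1, -1)])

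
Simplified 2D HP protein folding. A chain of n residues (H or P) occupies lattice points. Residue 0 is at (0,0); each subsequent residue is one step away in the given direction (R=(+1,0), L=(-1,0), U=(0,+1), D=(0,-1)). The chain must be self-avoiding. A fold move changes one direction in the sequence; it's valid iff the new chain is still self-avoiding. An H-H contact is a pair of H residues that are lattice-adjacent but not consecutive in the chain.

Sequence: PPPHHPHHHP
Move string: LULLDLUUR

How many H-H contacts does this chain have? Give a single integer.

Answer: 1

Derivation:
Positions: [(0, 0), (-1, 0), (-1, 1), (-2, 1), (-3, 1), (-3, 0), (-4, 0), (-4, 1), (-4, 2), (-3, 2)]
H-H contact: residue 4 @(-3,1) - residue 7 @(-4, 1)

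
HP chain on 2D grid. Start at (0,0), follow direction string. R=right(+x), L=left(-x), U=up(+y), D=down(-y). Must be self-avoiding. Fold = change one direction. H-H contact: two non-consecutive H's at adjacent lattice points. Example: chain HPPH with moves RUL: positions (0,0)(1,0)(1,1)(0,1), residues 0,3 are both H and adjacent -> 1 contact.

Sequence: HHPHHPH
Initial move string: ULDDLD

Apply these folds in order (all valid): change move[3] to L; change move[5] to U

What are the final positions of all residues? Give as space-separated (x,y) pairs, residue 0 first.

Initial moves: ULDDLD
Fold: move[3]->L => ULDLLD (positions: [(0, 0), (0, 1), (-1, 1), (-1, 0), (-2, 0), (-3, 0), (-3, -1)])
Fold: move[5]->U => ULDLLU (positions: [(0, 0), (0, 1), (-1, 1), (-1, 0), (-2, 0), (-3, 0), (-3, 1)])

Answer: (0,0) (0,1) (-1,1) (-1,0) (-2,0) (-3,0) (-3,1)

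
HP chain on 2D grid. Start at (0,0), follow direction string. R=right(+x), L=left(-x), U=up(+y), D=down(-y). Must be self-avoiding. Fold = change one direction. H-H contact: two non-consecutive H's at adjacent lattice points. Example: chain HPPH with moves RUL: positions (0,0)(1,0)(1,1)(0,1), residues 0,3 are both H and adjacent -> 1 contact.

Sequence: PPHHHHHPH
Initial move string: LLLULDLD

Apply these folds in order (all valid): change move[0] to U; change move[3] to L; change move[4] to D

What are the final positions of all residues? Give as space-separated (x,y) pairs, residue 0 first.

Initial moves: LLLULDLD
Fold: move[0]->U => ULLULDLD (positions: [(0, 0), (0, 1), (-1, 1), (-2, 1), (-2, 2), (-3, 2), (-3, 1), (-4, 1), (-4, 0)])
Fold: move[3]->L => ULLLLDLD (positions: [(0, 0), (0, 1), (-1, 1), (-2, 1), (-3, 1), (-4, 1), (-4, 0), (-5, 0), (-5, -1)])
Fold: move[4]->D => ULLLDDLD (positions: [(0, 0), (0, 1), (-1, 1), (-2, 1), (-3, 1), (-3, 0), (-3, -1), (-4, -1), (-4, -2)])

Answer: (0,0) (0,1) (-1,1) (-2,1) (-3,1) (-3,0) (-3,-1) (-4,-1) (-4,-2)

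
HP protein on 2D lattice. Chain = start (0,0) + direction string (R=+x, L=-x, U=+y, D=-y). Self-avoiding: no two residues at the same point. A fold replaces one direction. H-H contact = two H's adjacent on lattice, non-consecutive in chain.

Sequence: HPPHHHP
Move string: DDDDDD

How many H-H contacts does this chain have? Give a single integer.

Answer: 0

Derivation:
Positions: [(0, 0), (0, -1), (0, -2), (0, -3), (0, -4), (0, -5), (0, -6)]
No H-H contacts found.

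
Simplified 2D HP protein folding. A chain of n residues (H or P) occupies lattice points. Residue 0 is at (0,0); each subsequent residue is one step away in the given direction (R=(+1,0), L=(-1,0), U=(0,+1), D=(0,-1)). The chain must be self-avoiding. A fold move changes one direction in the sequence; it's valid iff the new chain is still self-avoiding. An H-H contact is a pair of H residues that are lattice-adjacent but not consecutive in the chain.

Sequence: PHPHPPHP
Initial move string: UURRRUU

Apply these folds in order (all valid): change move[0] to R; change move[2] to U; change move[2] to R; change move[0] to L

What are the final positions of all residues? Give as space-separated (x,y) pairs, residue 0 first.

Initial moves: UURRRUU
Fold: move[0]->R => RURRRUU (positions: [(0, 0), (1, 0), (1, 1), (2, 1), (3, 1), (4, 1), (4, 2), (4, 3)])
Fold: move[2]->U => RUURRUU (positions: [(0, 0), (1, 0), (1, 1), (1, 2), (2, 2), (3, 2), (3, 3), (3, 4)])
Fold: move[2]->R => RURRRUU (positions: [(0, 0), (1, 0), (1, 1), (2, 1), (3, 1), (4, 1), (4, 2), (4, 3)])
Fold: move[0]->L => LURRRUU (positions: [(0, 0), (-1, 0), (-1, 1), (0, 1), (1, 1), (2, 1), (2, 2), (2, 3)])

Answer: (0,0) (-1,0) (-1,1) (0,1) (1,1) (2,1) (2,2) (2,3)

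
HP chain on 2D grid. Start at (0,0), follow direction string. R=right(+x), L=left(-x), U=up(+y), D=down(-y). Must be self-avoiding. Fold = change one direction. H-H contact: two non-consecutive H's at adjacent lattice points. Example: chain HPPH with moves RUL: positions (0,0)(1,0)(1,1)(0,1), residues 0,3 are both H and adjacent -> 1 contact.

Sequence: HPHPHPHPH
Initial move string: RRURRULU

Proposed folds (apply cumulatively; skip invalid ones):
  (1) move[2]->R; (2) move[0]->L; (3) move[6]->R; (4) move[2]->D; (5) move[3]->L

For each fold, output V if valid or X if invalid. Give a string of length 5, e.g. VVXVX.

Answer: VXVVX

Derivation:
Initial: RRURRULU -> [(0, 0), (1, 0), (2, 0), (2, 1), (3, 1), (4, 1), (4, 2), (3, 2), (3, 3)]
Fold 1: move[2]->R => RRRRRULU VALID
Fold 2: move[0]->L => LRRRRULU INVALID (collision), skipped
Fold 3: move[6]->R => RRRRRURU VALID
Fold 4: move[2]->D => RRDRRURU VALID
Fold 5: move[3]->L => RRDLRURU INVALID (collision), skipped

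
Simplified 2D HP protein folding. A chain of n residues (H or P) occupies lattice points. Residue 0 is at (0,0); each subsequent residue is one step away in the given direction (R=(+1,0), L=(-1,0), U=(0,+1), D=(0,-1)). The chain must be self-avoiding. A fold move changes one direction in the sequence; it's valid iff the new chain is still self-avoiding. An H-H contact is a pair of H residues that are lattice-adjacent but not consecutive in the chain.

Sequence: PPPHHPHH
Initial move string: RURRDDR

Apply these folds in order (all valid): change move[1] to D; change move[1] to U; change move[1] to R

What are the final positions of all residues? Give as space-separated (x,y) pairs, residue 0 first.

Initial moves: RURRDDR
Fold: move[1]->D => RDRRDDR (positions: [(0, 0), (1, 0), (1, -1), (2, -1), (3, -1), (3, -2), (3, -3), (4, -3)])
Fold: move[1]->U => RURRDDR (positions: [(0, 0), (1, 0), (1, 1), (2, 1), (3, 1), (3, 0), (3, -1), (4, -1)])
Fold: move[1]->R => RRRRDDR (positions: [(0, 0), (1, 0), (2, 0), (3, 0), (4, 0), (4, -1), (4, -2), (5, -2)])

Answer: (0,0) (1,0) (2,0) (3,0) (4,0) (4,-1) (4,-2) (5,-2)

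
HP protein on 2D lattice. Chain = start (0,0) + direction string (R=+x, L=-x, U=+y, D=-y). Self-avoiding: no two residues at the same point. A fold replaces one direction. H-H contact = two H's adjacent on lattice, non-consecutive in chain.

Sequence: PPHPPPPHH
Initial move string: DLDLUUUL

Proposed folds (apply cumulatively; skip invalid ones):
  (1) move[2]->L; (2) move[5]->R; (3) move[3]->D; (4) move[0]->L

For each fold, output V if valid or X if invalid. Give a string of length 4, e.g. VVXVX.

Initial: DLDLUUUL -> [(0, 0), (0, -1), (-1, -1), (-1, -2), (-2, -2), (-2, -1), (-2, 0), (-2, 1), (-3, 1)]
Fold 1: move[2]->L => DLLLUUUL VALID
Fold 2: move[5]->R => DLLLURUL VALID
Fold 3: move[3]->D => DLLDURUL INVALID (collision), skipped
Fold 4: move[0]->L => LLLLURUL VALID

Answer: VVXV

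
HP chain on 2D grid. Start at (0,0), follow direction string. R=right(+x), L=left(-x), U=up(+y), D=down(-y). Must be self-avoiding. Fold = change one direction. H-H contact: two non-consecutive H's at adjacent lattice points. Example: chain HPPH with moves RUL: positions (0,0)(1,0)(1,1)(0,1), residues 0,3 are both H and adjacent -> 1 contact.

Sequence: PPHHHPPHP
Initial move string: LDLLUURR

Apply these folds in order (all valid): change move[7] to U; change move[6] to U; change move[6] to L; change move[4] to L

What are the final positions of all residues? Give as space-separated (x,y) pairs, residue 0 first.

Initial moves: LDLLUURR
Fold: move[7]->U => LDLLUURU (positions: [(0, 0), (-1, 0), (-1, -1), (-2, -1), (-3, -1), (-3, 0), (-3, 1), (-2, 1), (-2, 2)])
Fold: move[6]->U => LDLLUUUU (positions: [(0, 0), (-1, 0), (-1, -1), (-2, -1), (-3, -1), (-3, 0), (-3, 1), (-3, 2), (-3, 3)])
Fold: move[6]->L => LDLLUULU (positions: [(0, 0), (-1, 0), (-1, -1), (-2, -1), (-3, -1), (-3, 0), (-3, 1), (-4, 1), (-4, 2)])
Fold: move[4]->L => LDLLLULU (positions: [(0, 0), (-1, 0), (-1, -1), (-2, -1), (-3, -1), (-4, -1), (-4, 0), (-5, 0), (-5, 1)])

Answer: (0,0) (-1,0) (-1,-1) (-2,-1) (-3,-1) (-4,-1) (-4,0) (-5,0) (-5,1)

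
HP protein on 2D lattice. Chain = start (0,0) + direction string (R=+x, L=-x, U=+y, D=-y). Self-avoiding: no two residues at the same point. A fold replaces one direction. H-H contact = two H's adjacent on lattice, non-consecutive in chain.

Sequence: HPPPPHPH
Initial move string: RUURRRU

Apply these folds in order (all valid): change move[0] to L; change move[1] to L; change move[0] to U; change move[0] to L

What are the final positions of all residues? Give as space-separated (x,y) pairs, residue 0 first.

Initial moves: RUURRRU
Fold: move[0]->L => LUURRRU (positions: [(0, 0), (-1, 0), (-1, 1), (-1, 2), (0, 2), (1, 2), (2, 2), (2, 3)])
Fold: move[1]->L => LLURRRU (positions: [(0, 0), (-1, 0), (-2, 0), (-2, 1), (-1, 1), (0, 1), (1, 1), (1, 2)])
Fold: move[0]->U => ULURRRU (positions: [(0, 0), (0, 1), (-1, 1), (-1, 2), (0, 2), (1, 2), (2, 2), (2, 3)])
Fold: move[0]->L => LLURRRU (positions: [(0, 0), (-1, 0), (-2, 0), (-2, 1), (-1, 1), (0, 1), (1, 1), (1, 2)])

Answer: (0,0) (-1,0) (-2,0) (-2,1) (-1,1) (0,1) (1,1) (1,2)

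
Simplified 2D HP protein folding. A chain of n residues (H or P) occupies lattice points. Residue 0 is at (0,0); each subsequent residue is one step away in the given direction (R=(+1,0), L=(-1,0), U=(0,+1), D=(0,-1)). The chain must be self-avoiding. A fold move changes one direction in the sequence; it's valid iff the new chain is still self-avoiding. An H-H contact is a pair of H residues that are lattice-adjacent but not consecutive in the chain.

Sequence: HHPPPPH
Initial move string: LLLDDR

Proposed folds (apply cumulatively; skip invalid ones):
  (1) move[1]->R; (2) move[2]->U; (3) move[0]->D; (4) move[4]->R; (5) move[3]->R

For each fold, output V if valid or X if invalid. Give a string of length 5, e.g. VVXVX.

Answer: XXVVX

Derivation:
Initial: LLLDDR -> [(0, 0), (-1, 0), (-2, 0), (-3, 0), (-3, -1), (-3, -2), (-2, -2)]
Fold 1: move[1]->R => LRLDDR INVALID (collision), skipped
Fold 2: move[2]->U => LLUDDR INVALID (collision), skipped
Fold 3: move[0]->D => DLLDDR VALID
Fold 4: move[4]->R => DLLDRR VALID
Fold 5: move[3]->R => DLLRRR INVALID (collision), skipped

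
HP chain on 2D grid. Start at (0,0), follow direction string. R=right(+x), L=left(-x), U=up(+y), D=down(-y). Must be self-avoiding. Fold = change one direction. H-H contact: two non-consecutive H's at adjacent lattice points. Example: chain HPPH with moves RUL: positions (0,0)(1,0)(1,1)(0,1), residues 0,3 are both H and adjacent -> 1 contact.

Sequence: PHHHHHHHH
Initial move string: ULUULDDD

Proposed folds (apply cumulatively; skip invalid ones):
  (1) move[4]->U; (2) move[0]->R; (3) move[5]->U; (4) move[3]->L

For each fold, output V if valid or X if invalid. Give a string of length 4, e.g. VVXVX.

Answer: XXXV

Derivation:
Initial: ULUULDDD -> [(0, 0), (0, 1), (-1, 1), (-1, 2), (-1, 3), (-2, 3), (-2, 2), (-2, 1), (-2, 0)]
Fold 1: move[4]->U => ULUUUDDD INVALID (collision), skipped
Fold 2: move[0]->R => RLUULDDD INVALID (collision), skipped
Fold 3: move[5]->U => ULUULUDD INVALID (collision), skipped
Fold 4: move[3]->L => ULULLDDD VALID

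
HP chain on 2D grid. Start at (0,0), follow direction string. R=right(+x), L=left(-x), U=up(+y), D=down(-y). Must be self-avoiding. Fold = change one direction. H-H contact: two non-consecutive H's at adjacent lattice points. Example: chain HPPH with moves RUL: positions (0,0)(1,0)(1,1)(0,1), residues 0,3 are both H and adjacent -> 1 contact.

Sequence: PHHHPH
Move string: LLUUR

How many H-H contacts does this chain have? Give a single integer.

Positions: [(0, 0), (-1, 0), (-2, 0), (-2, 1), (-2, 2), (-1, 2)]
No H-H contacts found.

Answer: 0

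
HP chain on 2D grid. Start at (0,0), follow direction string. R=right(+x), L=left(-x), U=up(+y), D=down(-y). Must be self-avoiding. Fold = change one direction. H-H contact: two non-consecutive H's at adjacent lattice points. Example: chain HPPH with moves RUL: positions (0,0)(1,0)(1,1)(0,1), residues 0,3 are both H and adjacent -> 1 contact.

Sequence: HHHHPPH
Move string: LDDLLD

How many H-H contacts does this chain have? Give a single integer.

Answer: 0

Derivation:
Positions: [(0, 0), (-1, 0), (-1, -1), (-1, -2), (-2, -2), (-3, -2), (-3, -3)]
No H-H contacts found.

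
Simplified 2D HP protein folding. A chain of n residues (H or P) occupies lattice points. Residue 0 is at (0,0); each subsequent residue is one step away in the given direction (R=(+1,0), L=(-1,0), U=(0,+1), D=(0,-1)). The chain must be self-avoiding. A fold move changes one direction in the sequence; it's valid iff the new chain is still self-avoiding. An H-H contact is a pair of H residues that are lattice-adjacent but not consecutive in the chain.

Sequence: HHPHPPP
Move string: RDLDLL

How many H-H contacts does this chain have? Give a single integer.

Answer: 1

Derivation:
Positions: [(0, 0), (1, 0), (1, -1), (0, -1), (0, -2), (-1, -2), (-2, -2)]
H-H contact: residue 0 @(0,0) - residue 3 @(0, -1)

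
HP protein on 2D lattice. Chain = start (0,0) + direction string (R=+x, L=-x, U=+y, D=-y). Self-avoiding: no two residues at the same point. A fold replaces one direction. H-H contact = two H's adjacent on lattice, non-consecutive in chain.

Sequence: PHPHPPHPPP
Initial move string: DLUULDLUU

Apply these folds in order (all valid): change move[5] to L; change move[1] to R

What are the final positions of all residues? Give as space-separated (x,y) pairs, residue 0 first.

Initial moves: DLUULDLUU
Fold: move[5]->L => DLUULLLUU (positions: [(0, 0), (0, -1), (-1, -1), (-1, 0), (-1, 1), (-2, 1), (-3, 1), (-4, 1), (-4, 2), (-4, 3)])
Fold: move[1]->R => DRUULLLUU (positions: [(0, 0), (0, -1), (1, -1), (1, 0), (1, 1), (0, 1), (-1, 1), (-2, 1), (-2, 2), (-2, 3)])

Answer: (0,0) (0,-1) (1,-1) (1,0) (1,1) (0,1) (-1,1) (-2,1) (-2,2) (-2,3)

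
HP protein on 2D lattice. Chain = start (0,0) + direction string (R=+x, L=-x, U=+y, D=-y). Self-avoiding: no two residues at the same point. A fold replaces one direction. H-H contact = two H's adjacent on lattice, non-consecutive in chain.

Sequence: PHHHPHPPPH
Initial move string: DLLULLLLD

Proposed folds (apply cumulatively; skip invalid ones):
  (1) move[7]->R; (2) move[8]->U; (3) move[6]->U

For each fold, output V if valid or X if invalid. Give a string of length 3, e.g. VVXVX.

Answer: XVV

Derivation:
Initial: DLLULLLLD -> [(0, 0), (0, -1), (-1, -1), (-2, -1), (-2, 0), (-3, 0), (-4, 0), (-5, 0), (-6, 0), (-6, -1)]
Fold 1: move[7]->R => DLLULLLRD INVALID (collision), skipped
Fold 2: move[8]->U => DLLULLLLU VALID
Fold 3: move[6]->U => DLLULLULU VALID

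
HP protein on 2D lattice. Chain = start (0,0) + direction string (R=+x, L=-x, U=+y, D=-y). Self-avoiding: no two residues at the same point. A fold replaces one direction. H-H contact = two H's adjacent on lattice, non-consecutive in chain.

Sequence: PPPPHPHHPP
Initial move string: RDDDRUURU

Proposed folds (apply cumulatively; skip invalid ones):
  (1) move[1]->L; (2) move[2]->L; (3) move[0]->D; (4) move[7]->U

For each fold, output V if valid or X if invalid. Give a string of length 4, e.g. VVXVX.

Answer: XXVV

Derivation:
Initial: RDDDRUURU -> [(0, 0), (1, 0), (1, -1), (1, -2), (1, -3), (2, -3), (2, -2), (2, -1), (3, -1), (3, 0)]
Fold 1: move[1]->L => RLDDRUURU INVALID (collision), skipped
Fold 2: move[2]->L => RDLDRUURU INVALID (collision), skipped
Fold 3: move[0]->D => DDDDRUURU VALID
Fold 4: move[7]->U => DDDDRUUUU VALID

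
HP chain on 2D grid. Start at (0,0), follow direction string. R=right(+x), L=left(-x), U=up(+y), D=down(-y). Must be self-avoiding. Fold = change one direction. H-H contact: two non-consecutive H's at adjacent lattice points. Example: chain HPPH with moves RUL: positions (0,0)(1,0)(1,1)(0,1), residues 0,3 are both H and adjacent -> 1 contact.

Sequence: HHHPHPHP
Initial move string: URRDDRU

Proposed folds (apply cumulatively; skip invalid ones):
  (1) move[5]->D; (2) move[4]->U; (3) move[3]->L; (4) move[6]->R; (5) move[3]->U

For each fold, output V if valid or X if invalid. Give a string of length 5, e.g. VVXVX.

Initial: URRDDRU -> [(0, 0), (0, 1), (1, 1), (2, 1), (2, 0), (2, -1), (3, -1), (3, 0)]
Fold 1: move[5]->D => URRDDDU INVALID (collision), skipped
Fold 2: move[4]->U => URRDURU INVALID (collision), skipped
Fold 3: move[3]->L => URRLDRU INVALID (collision), skipped
Fold 4: move[6]->R => URRDDRR VALID
Fold 5: move[3]->U => URRUDRR INVALID (collision), skipped

Answer: XXXVX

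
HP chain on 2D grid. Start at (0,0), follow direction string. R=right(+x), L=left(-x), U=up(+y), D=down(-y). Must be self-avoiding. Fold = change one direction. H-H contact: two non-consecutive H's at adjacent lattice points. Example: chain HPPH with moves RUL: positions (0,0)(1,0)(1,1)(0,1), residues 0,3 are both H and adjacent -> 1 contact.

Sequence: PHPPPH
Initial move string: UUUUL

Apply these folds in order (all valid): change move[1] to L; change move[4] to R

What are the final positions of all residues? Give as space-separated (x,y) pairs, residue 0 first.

Answer: (0,0) (0,1) (-1,1) (-1,2) (-1,3) (0,3)

Derivation:
Initial moves: UUUUL
Fold: move[1]->L => ULUUL (positions: [(0, 0), (0, 1), (-1, 1), (-1, 2), (-1, 3), (-2, 3)])
Fold: move[4]->R => ULUUR (positions: [(0, 0), (0, 1), (-1, 1), (-1, 2), (-1, 3), (0, 3)])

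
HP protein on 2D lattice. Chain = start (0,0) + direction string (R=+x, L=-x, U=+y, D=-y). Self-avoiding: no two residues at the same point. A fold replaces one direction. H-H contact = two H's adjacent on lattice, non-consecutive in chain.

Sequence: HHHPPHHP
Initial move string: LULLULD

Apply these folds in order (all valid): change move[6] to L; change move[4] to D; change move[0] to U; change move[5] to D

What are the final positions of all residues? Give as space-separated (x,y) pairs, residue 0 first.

Answer: (0,0) (0,1) (0,2) (-1,2) (-2,2) (-2,1) (-2,0) (-3,0)

Derivation:
Initial moves: LULLULD
Fold: move[6]->L => LULLULL (positions: [(0, 0), (-1, 0), (-1, 1), (-2, 1), (-3, 1), (-3, 2), (-4, 2), (-5, 2)])
Fold: move[4]->D => LULLDLL (positions: [(0, 0), (-1, 0), (-1, 1), (-2, 1), (-3, 1), (-3, 0), (-4, 0), (-5, 0)])
Fold: move[0]->U => UULLDLL (positions: [(0, 0), (0, 1), (0, 2), (-1, 2), (-2, 2), (-2, 1), (-3, 1), (-4, 1)])
Fold: move[5]->D => UULLDDL (positions: [(0, 0), (0, 1), (0, 2), (-1, 2), (-2, 2), (-2, 1), (-2, 0), (-3, 0)])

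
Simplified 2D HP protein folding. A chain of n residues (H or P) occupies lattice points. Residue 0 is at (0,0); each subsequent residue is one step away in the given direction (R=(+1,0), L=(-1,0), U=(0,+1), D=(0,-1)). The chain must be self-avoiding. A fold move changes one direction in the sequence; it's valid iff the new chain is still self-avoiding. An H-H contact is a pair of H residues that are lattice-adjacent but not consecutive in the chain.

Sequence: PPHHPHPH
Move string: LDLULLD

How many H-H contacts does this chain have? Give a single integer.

Answer: 0

Derivation:
Positions: [(0, 0), (-1, 0), (-1, -1), (-2, -1), (-2, 0), (-3, 0), (-4, 0), (-4, -1)]
No H-H contacts found.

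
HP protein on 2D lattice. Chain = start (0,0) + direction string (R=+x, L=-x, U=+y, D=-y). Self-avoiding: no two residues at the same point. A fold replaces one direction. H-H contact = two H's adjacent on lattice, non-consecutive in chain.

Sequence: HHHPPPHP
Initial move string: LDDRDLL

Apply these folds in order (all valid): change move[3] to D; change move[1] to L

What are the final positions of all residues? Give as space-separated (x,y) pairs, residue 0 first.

Initial moves: LDDRDLL
Fold: move[3]->D => LDDDDLL (positions: [(0, 0), (-1, 0), (-1, -1), (-1, -2), (-1, -3), (-1, -4), (-2, -4), (-3, -4)])
Fold: move[1]->L => LLDDDLL (positions: [(0, 0), (-1, 0), (-2, 0), (-2, -1), (-2, -2), (-2, -3), (-3, -3), (-4, -3)])

Answer: (0,0) (-1,0) (-2,0) (-2,-1) (-2,-2) (-2,-3) (-3,-3) (-4,-3)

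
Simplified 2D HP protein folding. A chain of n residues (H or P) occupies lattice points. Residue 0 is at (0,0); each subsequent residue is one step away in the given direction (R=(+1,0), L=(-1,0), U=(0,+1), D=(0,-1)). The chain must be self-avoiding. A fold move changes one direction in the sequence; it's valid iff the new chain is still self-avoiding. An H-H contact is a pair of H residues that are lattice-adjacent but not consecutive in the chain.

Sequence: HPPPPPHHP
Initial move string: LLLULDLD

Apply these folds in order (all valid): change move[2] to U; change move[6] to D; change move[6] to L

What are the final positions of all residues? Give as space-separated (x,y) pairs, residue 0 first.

Initial moves: LLLULDLD
Fold: move[2]->U => LLUULDLD (positions: [(0, 0), (-1, 0), (-2, 0), (-2, 1), (-2, 2), (-3, 2), (-3, 1), (-4, 1), (-4, 0)])
Fold: move[6]->D => LLUULDDD (positions: [(0, 0), (-1, 0), (-2, 0), (-2, 1), (-2, 2), (-3, 2), (-3, 1), (-3, 0), (-3, -1)])
Fold: move[6]->L => LLUULDLD (positions: [(0, 0), (-1, 0), (-2, 0), (-2, 1), (-2, 2), (-3, 2), (-3, 1), (-4, 1), (-4, 0)])

Answer: (0,0) (-1,0) (-2,0) (-2,1) (-2,2) (-3,2) (-3,1) (-4,1) (-4,0)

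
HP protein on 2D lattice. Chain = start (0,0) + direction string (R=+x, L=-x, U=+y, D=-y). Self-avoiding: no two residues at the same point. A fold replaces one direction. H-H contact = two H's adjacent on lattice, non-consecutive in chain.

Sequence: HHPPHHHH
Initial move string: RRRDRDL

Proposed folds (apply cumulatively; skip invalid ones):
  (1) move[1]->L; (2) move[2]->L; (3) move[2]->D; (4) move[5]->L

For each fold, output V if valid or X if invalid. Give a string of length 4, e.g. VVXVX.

Answer: XXVX

Derivation:
Initial: RRRDRDL -> [(0, 0), (1, 0), (2, 0), (3, 0), (3, -1), (4, -1), (4, -2), (3, -2)]
Fold 1: move[1]->L => RLRDRDL INVALID (collision), skipped
Fold 2: move[2]->L => RRLDRDL INVALID (collision), skipped
Fold 3: move[2]->D => RRDDRDL VALID
Fold 4: move[5]->L => RRDDRLL INVALID (collision), skipped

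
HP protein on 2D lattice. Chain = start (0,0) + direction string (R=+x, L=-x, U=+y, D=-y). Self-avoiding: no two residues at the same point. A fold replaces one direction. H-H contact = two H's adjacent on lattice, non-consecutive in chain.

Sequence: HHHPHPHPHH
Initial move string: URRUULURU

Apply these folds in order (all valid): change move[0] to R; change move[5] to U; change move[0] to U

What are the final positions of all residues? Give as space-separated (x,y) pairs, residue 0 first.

Initial moves: URRUULURU
Fold: move[0]->R => RRRUULURU (positions: [(0, 0), (1, 0), (2, 0), (3, 0), (3, 1), (3, 2), (2, 2), (2, 3), (3, 3), (3, 4)])
Fold: move[5]->U => RRRUUUURU (positions: [(0, 0), (1, 0), (2, 0), (3, 0), (3, 1), (3, 2), (3, 3), (3, 4), (4, 4), (4, 5)])
Fold: move[0]->U => URRUUUURU (positions: [(0, 0), (0, 1), (1, 1), (2, 1), (2, 2), (2, 3), (2, 4), (2, 5), (3, 5), (3, 6)])

Answer: (0,0) (0,1) (1,1) (2,1) (2,2) (2,3) (2,4) (2,5) (3,5) (3,6)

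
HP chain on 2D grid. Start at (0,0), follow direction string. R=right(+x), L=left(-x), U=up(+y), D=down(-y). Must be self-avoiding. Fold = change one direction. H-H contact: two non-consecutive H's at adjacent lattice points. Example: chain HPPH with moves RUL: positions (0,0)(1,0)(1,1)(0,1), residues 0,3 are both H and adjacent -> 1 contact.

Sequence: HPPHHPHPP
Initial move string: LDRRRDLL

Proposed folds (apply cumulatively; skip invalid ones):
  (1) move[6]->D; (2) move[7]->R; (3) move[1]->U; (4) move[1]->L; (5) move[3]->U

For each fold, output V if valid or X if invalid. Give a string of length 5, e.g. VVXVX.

Answer: VVVXV

Derivation:
Initial: LDRRRDLL -> [(0, 0), (-1, 0), (-1, -1), (0, -1), (1, -1), (2, -1), (2, -2), (1, -2), (0, -2)]
Fold 1: move[6]->D => LDRRRDDL VALID
Fold 2: move[7]->R => LDRRRDDR VALID
Fold 3: move[1]->U => LURRRDDR VALID
Fold 4: move[1]->L => LLRRRDDR INVALID (collision), skipped
Fold 5: move[3]->U => LURURDDR VALID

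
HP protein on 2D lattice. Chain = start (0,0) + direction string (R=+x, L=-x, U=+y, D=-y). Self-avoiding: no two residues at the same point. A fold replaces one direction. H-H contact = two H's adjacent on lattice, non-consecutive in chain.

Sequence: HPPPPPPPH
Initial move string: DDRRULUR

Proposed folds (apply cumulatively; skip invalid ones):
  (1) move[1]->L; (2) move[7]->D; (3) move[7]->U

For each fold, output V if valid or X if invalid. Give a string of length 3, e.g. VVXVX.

Initial: DDRRULUR -> [(0, 0), (0, -1), (0, -2), (1, -2), (2, -2), (2, -1), (1, -1), (1, 0), (2, 0)]
Fold 1: move[1]->L => DLRRULUR INVALID (collision), skipped
Fold 2: move[7]->D => DDRRULUD INVALID (collision), skipped
Fold 3: move[7]->U => DDRRULUU VALID

Answer: XXV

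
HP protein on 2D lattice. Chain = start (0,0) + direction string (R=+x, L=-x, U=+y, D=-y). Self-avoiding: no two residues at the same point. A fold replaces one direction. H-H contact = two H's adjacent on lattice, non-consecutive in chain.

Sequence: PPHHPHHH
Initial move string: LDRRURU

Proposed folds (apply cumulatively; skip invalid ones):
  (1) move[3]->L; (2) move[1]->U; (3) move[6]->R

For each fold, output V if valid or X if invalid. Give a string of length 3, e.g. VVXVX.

Initial: LDRRURU -> [(0, 0), (-1, 0), (-1, -1), (0, -1), (1, -1), (1, 0), (2, 0), (2, 1)]
Fold 1: move[3]->L => LDRLURU INVALID (collision), skipped
Fold 2: move[1]->U => LURRURU VALID
Fold 3: move[6]->R => LURRURR VALID

Answer: XVV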